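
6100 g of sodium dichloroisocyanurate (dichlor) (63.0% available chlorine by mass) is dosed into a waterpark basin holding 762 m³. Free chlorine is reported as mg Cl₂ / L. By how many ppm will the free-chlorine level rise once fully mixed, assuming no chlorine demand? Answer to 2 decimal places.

5.04 ppm

Volume: 762 m³ = 762,000 L.
Available chlorine delivered: 6100 g × 0.63 = 3843 g as Cl₂.
Concentration rise: 3843 g / 762,000 L = 5.043 mg/L = 5.04 ppm.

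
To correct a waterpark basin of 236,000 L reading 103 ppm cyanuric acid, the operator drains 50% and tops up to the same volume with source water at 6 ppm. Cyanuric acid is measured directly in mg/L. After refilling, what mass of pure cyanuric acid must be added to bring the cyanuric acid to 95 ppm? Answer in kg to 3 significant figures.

9.56 kg

After draining 50% and refilling: 103 × 0.50 + 6 × 0.50 = 54.5 ppm.
Deficit to target: 95 − 54.5 = 40.5 mg/L.
Mass: 40.5 mg/L × 236,000 L = 9558 g cyanuric acid.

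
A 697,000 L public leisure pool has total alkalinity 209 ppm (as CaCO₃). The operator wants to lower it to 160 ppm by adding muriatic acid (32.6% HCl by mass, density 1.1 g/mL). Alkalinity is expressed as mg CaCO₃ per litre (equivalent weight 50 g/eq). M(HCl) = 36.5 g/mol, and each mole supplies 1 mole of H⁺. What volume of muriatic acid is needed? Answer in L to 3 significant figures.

69.5 L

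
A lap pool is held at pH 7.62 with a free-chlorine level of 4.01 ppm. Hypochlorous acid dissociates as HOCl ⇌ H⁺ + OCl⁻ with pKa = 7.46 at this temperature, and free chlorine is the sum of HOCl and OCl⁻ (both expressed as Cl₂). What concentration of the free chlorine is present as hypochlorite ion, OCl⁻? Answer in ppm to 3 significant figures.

2.37 ppm

[OCl⁻]/[HOCl] = 10^(pH − pKa) = 10^(7.62 − 7.46) = 10^0.16 = 1.445.
Fraction as HOCl = 1 / (1 + 1.445) = 0.4089.
OCl⁻ = (1 − 0.4089) × 4.01 ppm = 2.37 ppm.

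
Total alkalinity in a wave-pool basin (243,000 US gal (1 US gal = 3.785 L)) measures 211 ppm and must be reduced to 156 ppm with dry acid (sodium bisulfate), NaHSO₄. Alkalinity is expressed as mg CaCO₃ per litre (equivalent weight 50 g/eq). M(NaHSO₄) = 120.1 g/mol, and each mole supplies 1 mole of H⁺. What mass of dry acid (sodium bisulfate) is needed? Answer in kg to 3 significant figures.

122 kg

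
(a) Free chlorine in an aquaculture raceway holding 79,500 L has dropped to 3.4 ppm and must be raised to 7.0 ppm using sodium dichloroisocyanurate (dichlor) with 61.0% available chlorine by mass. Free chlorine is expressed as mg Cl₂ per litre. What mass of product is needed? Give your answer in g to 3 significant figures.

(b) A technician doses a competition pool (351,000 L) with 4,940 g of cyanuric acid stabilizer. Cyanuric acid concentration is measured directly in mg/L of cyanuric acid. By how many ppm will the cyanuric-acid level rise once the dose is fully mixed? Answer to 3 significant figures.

(a) 469 g; (b) 14.1 ppm

(a) Chlorine deficit: 7.0 − 3.4 = 3.6 ppm = 3.6 mg/L as Cl₂.
(a) Cl₂ equivalent needed: 3.6 mg/L × 79,500 L = 286,200 mg = 286.2 g.
(a) Product at 61.0% available chlorine: 286.2 / 0.61 = 469.2 g.

(b) Rise: 4,940 g / 351,000 L × 1000 = 14.07 mg/L.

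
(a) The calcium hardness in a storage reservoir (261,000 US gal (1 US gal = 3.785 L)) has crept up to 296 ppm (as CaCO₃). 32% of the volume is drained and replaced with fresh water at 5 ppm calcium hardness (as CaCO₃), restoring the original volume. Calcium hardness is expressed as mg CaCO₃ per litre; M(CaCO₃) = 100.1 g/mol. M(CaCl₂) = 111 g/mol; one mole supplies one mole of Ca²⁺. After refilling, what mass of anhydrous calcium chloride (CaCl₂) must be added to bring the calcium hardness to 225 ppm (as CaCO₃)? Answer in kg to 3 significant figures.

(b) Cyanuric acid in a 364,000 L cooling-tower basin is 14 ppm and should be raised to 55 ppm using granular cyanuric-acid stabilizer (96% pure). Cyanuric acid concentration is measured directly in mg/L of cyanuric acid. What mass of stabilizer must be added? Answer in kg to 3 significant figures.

(a) 24.2 kg; (b) 15.5 kg

(a) Volume: 261,000 US gal × 3.785 L/gal = 987,885 L.
(a) After draining 32% and refilling: 296 × 0.68 + 5 × 0.32 = 202.88 ppm.
(a) Deficit to target: 225 − 202.88 = 22.12 mg/L.
(a) As CaCO₃: 22.12 mg/L × 987,885 L = 21,850 g; ÷ 100.1 = 218.3 mol Ca²⁺.
(a) Mass: 218.3 × 111 = 24,230 g.

(b) CYA to add: (55 − 14) = 41 mg/L × 364,000 L = 14,920 g cyanuric acid.
(b) At 96% purity: 14,920 / 0.96 = 15,550 g product.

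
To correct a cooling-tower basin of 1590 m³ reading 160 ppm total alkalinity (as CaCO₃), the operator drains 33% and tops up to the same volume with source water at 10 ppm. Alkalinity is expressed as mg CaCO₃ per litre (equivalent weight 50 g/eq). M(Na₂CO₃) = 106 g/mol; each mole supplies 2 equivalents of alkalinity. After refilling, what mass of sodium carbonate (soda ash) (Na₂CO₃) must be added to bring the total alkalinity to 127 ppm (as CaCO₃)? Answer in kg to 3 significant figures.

Volume: 1590 m³ = 1,590,000 L.
After draining 33% and refilling: 160 × 0.67 + 10 × 0.33 = 110.5 ppm.
Deficit to target: 127 − 110.5 = 16.5 mg/L.
As CaCO₃: 16.5 mg/L × 1,590,000 L = 26,240 g; ÷ 50 g/eq ÷ 2 = 262.4 mol Na₂CO₃.
Mass: 262.4 × 106 = 27,810 g.

27.8 kg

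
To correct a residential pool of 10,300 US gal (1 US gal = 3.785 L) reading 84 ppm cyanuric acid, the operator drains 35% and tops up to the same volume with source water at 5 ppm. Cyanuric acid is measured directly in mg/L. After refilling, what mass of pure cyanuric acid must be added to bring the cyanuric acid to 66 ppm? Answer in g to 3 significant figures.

376 g

Volume: 10,300 US gal × 3.785 L/gal = 38,986 L.
After draining 35% and refilling: 84 × 0.65 + 5 × 0.35 = 56.35 ppm.
Deficit to target: 66 − 56.35 = 9.65 mg/L.
Mass: 9.65 mg/L × 38,986 L = 376.2 g cyanuric acid.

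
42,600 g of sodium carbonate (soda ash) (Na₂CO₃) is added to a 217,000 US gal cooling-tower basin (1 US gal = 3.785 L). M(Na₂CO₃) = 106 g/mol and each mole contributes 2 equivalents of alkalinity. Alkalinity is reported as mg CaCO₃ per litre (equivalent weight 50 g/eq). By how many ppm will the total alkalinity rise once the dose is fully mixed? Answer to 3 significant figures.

48.9 ppm

Volume: 217,000 US gal × 3.785 L/gal = 821,345 L.
Moles of Na₂CO₃: 42,600 g ÷ 106 g/mol = 401.9 mol → 803.8 eq of alkalinity.
As CaCO₃: 803.8 eq × 50 g/eq = 40,190 g.
Rise: 40,190 g / 821,345 L × 1000 = 48.93 mg/L.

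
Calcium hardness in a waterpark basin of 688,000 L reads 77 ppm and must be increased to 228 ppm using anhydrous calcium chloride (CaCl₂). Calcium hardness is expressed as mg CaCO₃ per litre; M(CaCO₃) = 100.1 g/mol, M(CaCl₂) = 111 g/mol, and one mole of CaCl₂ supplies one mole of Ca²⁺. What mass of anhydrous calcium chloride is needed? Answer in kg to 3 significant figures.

115 kg

Hardness to add: (228 − 77) = 151 mg/L as CaCO₃ × 688,000 L = 103,900 g as CaCO₃.
Moles of Ca²⁺ (1 mol Ca²⁺ ≡ 1 mol CaCO₃): 103,900 / 100.1 g/mol = 1038 mol.
Mass of CaCl₂: 1038 × 111 = 115,200 g.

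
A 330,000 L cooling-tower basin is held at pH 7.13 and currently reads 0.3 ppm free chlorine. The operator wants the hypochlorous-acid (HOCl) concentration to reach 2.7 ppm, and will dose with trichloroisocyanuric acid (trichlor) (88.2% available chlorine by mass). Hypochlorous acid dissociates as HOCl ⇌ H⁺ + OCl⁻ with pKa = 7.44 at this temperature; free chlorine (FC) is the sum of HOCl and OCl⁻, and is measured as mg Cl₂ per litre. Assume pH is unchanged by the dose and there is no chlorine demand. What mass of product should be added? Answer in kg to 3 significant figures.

[OCl⁻]/[HOCl] = 10^(pH − pKa) = 10^(7.13 − 7.44) = 0.4898; fraction as HOCl = 1/(1 + 0.4898) = 0.6712.
Free chlorine required for 2.7 ppm HOCl: 2.7 / 0.6712 = 4.022 ppm.
FC to add: 4.022 − 0.3 = 3.722 mg/L as Cl₂.
Cl₂ equivalent: 3.722 mg/L × 330,000 L = 1228 g.
Product at 88.2% available Cl: 1228 / 0.882 = 1393 g.

1.39 kg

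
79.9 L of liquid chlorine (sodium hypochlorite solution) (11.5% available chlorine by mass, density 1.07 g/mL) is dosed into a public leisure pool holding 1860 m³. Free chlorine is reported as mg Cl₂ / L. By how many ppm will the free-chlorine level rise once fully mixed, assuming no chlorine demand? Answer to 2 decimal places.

5.29 ppm

Volume: 1860 m³ = 1,860,000 L.
Mass of solution: 79.9 L × 1000 mL/L × 1.07 g/mL = 85,490 g.
Available chlorine delivered: 85,490 g × 0.115 = 9832 g as Cl₂.
Concentration rise: 9832 g / 1,860,000 L = 5.286 mg/L = 5.29 ppm.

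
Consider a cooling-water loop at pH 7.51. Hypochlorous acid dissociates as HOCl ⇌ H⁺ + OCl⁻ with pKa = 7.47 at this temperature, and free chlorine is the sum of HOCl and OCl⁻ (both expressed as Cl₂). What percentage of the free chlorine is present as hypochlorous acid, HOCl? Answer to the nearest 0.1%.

[OCl⁻]/[HOCl] = 10^(pH − pKa) = 10^(7.51 − 7.47) = 10^0.04 = 1.096.
Fraction as HOCl = 1 / (1 + 1.096) = 0.477.

47.7%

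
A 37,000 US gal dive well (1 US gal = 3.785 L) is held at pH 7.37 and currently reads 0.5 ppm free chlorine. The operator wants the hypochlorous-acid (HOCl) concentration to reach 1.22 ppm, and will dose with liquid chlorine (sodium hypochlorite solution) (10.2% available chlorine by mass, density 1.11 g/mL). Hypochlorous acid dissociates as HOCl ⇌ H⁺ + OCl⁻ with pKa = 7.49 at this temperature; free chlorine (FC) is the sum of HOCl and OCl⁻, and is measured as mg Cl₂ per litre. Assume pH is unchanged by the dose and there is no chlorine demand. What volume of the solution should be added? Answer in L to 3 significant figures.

2.04 L

Volume: 37,000 US gal × 3.785 L/gal = 140,045 L.
[OCl⁻]/[HOCl] = 10^(pH − pKa) = 10^(7.37 − 7.49) = 0.7586; fraction as HOCl = 1/(1 + 0.7586) = 0.5686.
Free chlorine required for 1.22 ppm HOCl: 1.22 / 0.5686 = 2.145 ppm.
FC to add: 2.145 − 0.5 = 1.645 mg/L as Cl₂.
Cl₂ equivalent: 1.645 mg/L × 140,045 L = 230.4 g.
Product at 10.2% available Cl: 230.4 / 0.102 = 2259 g.
Volume: 2259 g ÷ 1.11 g/mL = 2035 mL.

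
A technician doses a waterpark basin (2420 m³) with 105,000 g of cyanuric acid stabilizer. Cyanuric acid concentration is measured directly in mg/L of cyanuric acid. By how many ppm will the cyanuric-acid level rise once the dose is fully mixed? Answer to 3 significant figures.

43.4 ppm

Volume: 2420 m³ = 2,420,000 L.
Rise: 105,000 g / 2,420,000 L × 1000 = 43.39 mg/L.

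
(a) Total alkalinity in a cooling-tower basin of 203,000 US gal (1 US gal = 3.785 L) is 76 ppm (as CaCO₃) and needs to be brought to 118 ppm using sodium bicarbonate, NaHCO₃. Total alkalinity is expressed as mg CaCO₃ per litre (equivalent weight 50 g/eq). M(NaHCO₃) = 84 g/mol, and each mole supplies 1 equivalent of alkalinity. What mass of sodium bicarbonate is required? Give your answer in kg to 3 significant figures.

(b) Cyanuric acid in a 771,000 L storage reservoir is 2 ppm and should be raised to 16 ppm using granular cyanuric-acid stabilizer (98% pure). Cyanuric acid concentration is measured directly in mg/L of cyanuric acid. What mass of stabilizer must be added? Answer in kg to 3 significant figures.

(a) Volume: 203,000 US gal × 3.785 L/gal = 768,355 L.
(a) Alkalinity to add: (118 − 76) = 42 mg/L as CaCO₃ × 768,355 L = 32,270 g as CaCO₃.
(a) Equivalents: 32,270 g ÷ 50 g/eq = 645.4 eq.
(a) NaHCO₃ supplies 1 eq per mole → 645.4 mol.
(a) Mass: 645.4 mol × 84 g/mol = 54,220 g.

(b) CYA to add: (16 − 2) = 14 mg/L × 771,000 L = 10,790 g cyanuric acid.
(b) At 98% purity: 10,790 / 0.98 = 11,010 g product.

(a) 54.2 kg; (b) 11.0 kg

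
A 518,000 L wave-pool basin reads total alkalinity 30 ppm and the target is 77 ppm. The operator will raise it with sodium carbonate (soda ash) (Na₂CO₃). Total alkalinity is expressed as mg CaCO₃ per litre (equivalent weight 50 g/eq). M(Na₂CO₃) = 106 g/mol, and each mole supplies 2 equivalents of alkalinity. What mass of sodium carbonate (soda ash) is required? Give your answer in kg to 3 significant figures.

Alkalinity to add: (77 − 30) = 47 mg/L as CaCO₃ × 518,000 L = 24,350 g as CaCO₃.
Equivalents: 24,350 g ÷ 50 g/eq = 486.9 eq.
Each mole of Na₂CO₃ supplies 2 eq, so 486.9 / 2 = 243.5 mol.
Mass: 243.5 mol × 106 g/mol = 25,810 g.

25.8 kg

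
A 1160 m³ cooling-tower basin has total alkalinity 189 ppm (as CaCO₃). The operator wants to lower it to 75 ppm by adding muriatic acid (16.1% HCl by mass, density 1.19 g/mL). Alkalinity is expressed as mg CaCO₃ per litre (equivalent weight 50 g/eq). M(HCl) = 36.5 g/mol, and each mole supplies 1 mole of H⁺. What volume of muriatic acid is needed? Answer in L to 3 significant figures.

Volume: 1160 m³ = 1,160,000 L.
Alkalinity to neutralize: (189 − 75) = 114 mg/L as CaCO₃ × 1,160,000 L = 132,200 g as CaCO₃.
Equivalents of H⁺ required: 132,200 ÷ 50 g/eq = 2645 eq = 2645 mol HCl.
Mass of HCl: 2645 × 36.5 = 96,540 g.
Mass of 16.1% solution: 96,540 / 0.161 = 599,600 g.
Volume: 599,600 g ÷ 1.19 g/mL = 503,900 mL.

504 L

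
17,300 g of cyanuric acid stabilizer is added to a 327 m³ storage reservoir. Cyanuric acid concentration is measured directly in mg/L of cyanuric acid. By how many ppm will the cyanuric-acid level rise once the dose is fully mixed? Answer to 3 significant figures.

52.9 ppm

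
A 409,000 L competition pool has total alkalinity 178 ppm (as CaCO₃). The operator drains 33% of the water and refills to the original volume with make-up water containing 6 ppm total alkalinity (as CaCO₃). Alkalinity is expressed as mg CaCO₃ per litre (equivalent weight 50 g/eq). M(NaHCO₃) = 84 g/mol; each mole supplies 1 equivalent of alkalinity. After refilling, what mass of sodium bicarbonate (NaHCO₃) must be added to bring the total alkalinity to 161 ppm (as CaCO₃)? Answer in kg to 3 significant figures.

27.3 kg

After draining 33% and refilling: 178 × 0.67 + 6 × 0.33 = 121.24 ppm.
Deficit to target: 161 − 121.24 = 39.76 mg/L.
As CaCO₃: 39.76 mg/L × 409,000 L = 16,260 g; ÷ 50 g/eq ÷ 1 = 325.2 mol NaHCO₃.
Mass: 325.2 × 84 = 27,320 g.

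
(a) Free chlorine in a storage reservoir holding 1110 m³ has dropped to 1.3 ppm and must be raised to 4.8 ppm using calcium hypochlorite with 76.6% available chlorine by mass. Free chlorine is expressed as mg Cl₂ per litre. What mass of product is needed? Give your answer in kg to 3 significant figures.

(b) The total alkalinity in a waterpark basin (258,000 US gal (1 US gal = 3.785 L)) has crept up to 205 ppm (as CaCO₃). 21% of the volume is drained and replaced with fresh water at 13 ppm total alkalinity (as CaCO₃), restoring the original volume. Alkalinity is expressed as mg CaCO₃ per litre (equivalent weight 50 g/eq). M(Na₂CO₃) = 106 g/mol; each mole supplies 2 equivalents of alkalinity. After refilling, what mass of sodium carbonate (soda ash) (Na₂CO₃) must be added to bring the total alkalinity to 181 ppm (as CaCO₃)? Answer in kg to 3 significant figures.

(a) Volume: 1110 m³ = 1,110,000 L.
(a) Chlorine deficit: 4.8 − 1.3 = 3.5 ppm = 3.5 mg/L as Cl₂.
(a) Cl₂ equivalent needed: 3.5 mg/L × 1,110,000 L = 3,885,000 mg = 3885 g.
(a) Product at 76.6% available chlorine: 3885 / 0.766 = 5072 g.

(b) Volume: 258,000 US gal × 3.785 L/gal = 976,530 L.
(b) After draining 21% and refilling: 205 × 0.79 + 13 × 0.21 = 164.68 ppm.
(b) Deficit to target: 181 − 164.68 = 16.32 mg/L.
(b) As CaCO₃: 16.32 mg/L × 976,530 L = 15,940 g; ÷ 50 g/eq ÷ 2 = 159.4 mol Na₂CO₃.
(b) Mass: 159.4 × 106 = 16,890 g.

(a) 5.07 kg; (b) 16.9 kg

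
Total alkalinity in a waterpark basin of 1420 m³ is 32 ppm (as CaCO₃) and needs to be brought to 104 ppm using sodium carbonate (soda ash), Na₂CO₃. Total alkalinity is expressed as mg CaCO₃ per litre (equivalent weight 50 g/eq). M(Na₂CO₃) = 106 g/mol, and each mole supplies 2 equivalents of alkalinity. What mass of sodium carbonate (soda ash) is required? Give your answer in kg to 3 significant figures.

108 kg

Volume: 1420 m³ = 1,420,000 L.
Alkalinity to add: (104 − 32) = 72 mg/L as CaCO₃ × 1,420,000 L = 102,200 g as CaCO₃.
Equivalents: 102,200 g ÷ 50 g/eq = 2045 eq.
Each mole of Na₂CO₃ supplies 2 eq, so 2045 / 2 = 1022 mol.
Mass: 1022 mol × 106 g/mol = 108,400 g.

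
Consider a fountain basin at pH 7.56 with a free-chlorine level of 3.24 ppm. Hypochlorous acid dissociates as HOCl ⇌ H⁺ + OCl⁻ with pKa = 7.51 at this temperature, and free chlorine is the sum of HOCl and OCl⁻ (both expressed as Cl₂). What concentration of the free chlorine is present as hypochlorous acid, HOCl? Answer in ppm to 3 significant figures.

1.53 ppm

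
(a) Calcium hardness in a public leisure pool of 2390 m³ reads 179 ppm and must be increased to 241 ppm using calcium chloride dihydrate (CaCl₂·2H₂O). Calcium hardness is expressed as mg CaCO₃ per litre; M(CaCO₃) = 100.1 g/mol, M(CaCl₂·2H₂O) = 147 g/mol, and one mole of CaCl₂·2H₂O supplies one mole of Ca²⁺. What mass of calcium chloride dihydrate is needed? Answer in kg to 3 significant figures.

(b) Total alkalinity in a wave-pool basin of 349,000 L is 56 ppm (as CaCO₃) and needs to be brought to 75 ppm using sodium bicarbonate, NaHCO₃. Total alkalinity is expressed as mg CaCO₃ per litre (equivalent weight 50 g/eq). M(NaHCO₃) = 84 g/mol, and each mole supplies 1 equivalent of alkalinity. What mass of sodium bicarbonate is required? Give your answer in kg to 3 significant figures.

(a) 218 kg; (b) 11.1 kg

(a) Volume: 2390 m³ = 2,390,000 L.
(a) Hardness to add: (241 − 179) = 62 mg/L as CaCO₃ × 2,390,000 L = 148,200 g as CaCO₃.
(a) Moles of Ca²⁺ (1 mol Ca²⁺ ≡ 1 mol CaCO₃): 148,200 / 100.1 g/mol = 1480 mol.
(a) Mass of CaCl₂·2H₂O: 1480 × 147 = 217,600 g.

(b) Alkalinity to add: (75 − 56) = 19 mg/L as CaCO₃ × 349,000 L = 6631 g as CaCO₃.
(b) Equivalents: 6631 g ÷ 50 g/eq = 132.6 eq.
(b) NaHCO₃ supplies 1 eq per mole → 132.6 mol.
(b) Mass: 132.6 mol × 84 g/mol = 11,140 g.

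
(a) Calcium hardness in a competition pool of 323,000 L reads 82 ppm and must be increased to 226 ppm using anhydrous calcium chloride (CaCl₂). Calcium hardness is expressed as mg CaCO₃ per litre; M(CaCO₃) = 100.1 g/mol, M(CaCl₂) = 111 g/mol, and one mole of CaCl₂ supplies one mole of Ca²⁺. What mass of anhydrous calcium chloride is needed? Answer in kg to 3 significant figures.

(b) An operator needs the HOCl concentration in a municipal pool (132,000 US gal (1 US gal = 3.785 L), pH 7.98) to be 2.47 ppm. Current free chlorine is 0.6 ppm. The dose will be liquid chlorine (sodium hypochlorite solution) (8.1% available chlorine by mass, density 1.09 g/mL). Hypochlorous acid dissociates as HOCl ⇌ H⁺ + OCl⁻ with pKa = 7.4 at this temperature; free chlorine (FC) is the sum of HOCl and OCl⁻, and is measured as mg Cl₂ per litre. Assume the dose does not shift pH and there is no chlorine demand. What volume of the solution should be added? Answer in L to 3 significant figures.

(a) 51.6 kg; (b) 63.7 L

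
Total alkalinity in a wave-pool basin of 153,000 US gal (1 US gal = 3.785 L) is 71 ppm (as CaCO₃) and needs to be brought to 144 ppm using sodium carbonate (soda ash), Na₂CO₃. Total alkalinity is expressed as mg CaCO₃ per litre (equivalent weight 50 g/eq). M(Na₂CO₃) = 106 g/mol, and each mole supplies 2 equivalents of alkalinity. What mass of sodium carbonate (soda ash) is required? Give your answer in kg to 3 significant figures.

44.8 kg

Volume: 153,000 US gal × 3.785 L/gal = 579,105 L.
Alkalinity to add: (144 − 71) = 73 mg/L as CaCO₃ × 579,105 L = 42,270 g as CaCO₃.
Equivalents: 42,270 g ÷ 50 g/eq = 845.5 eq.
Each mole of Na₂CO₃ supplies 2 eq, so 845.5 / 2 = 422.7 mol.
Mass: 422.7 mol × 106 g/mol = 44,810 g.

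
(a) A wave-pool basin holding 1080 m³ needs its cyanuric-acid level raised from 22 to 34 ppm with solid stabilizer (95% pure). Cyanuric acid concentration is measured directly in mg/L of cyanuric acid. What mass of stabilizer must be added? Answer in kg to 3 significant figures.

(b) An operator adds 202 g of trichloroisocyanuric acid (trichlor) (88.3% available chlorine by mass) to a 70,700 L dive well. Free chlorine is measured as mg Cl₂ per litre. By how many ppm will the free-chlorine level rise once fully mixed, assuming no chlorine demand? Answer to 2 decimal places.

(a) 13.6 kg; (b) 2.52 ppm

(a) Volume: 1080 m³ = 1,080,000 L.
(a) CYA to add: (34 − 22) = 12 mg/L × 1,080,000 L = 12,960 g cyanuric acid.
(a) At 95% purity: 12,960 / 0.95 = 13,640 g product.

(b) Available chlorine delivered: 202 g × 0.883 = 178.4 g as Cl₂.
(b) Concentration rise: 178.4 g / 70,700 L = 2.523 mg/L = 2.52 ppm.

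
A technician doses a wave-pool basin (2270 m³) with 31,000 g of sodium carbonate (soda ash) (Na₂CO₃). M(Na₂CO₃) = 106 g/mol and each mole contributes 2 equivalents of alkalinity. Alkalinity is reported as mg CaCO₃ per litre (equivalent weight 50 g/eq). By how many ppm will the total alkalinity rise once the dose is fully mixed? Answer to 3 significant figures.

12.9 ppm

Volume: 2270 m³ = 2,270,000 L.
Moles of Na₂CO₃: 31,000 g ÷ 106 g/mol = 292.5 mol → 584.9 eq of alkalinity.
As CaCO₃: 584.9 eq × 50 g/eq = 29,250 g.
Rise: 29,250 g / 2,270,000 L × 1000 = 12.88 mg/L.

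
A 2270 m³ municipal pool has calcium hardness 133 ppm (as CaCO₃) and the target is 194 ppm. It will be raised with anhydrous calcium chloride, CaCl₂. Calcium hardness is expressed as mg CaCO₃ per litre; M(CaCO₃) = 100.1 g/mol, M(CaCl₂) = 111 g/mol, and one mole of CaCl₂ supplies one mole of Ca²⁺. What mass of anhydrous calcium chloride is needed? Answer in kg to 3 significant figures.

154 kg

Volume: 2270 m³ = 2,270,000 L.
Hardness to add: (194 − 133) = 61 mg/L as CaCO₃ × 2,270,000 L = 138,500 g as CaCO₃.
Moles of Ca²⁺ (1 mol Ca²⁺ ≡ 1 mol CaCO₃): 138,500 / 100.1 g/mol = 1383 mol.
Mass of CaCl₂: 1383 × 111 = 153,500 g.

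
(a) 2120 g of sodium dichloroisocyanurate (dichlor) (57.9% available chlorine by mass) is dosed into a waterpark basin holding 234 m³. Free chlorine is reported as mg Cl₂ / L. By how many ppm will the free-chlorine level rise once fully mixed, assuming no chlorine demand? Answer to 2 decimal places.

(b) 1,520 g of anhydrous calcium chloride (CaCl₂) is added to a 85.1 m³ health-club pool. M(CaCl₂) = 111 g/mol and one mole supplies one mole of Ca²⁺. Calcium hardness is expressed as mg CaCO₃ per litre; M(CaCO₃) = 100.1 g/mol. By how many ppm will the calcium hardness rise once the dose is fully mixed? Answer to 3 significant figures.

(a) Volume: 234 m³ = 234,000 L.
(a) Available chlorine delivered: 2120 g × 0.579 = 1227 g as Cl₂.
(a) Concentration rise: 1227 g / 234,000 L = 5.246 mg/L = 5.25 ppm.

(b) Volume: 85.1 m³ = 85,100 L.
(b) Moles of Ca²⁺: 1,520 g ÷ 111 g/mol = 13.69 mol.
(b) As CaCO₃: 13.69 mol × 100.1 g/mol = 1371 g.
(b) Rise: 1371 g / 85,100 L × 1000 = 16.11 mg/L.

(a) 5.25 ppm; (b) 16.1 ppm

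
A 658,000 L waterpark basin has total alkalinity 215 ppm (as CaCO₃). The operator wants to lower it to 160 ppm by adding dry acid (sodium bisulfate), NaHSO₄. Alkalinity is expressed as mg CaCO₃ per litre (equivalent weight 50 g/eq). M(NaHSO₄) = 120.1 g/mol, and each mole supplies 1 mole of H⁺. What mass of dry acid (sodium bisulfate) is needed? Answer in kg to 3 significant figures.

Alkalinity to neutralize: (215 − 160) = 55 mg/L as CaCO₃ × 658,000 L = 36,190 g as CaCO₃.
Equivalents of H⁺ required: 36,190 ÷ 50 g/eq = 723.8 eq = 723.8 mol NaHSO₄.
Mass of NaHSO₄: 723.8 × 120.1 = 86,930 g.

86.9 kg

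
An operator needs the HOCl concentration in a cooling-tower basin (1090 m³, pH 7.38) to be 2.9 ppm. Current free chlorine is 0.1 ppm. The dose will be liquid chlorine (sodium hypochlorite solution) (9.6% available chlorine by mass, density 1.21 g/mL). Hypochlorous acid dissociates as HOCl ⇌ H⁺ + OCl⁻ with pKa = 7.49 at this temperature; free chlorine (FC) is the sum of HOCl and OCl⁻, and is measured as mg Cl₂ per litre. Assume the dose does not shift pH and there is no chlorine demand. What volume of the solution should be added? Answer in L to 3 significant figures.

Volume: 1090 m³ = 1,090,000 L.
[OCl⁻]/[HOCl] = 10^(pH − pKa) = 10^(7.38 − 7.49) = 0.7762; fraction as HOCl = 1/(1 + 0.7762) = 0.563.
Free chlorine required for 2.9 ppm HOCl: 2.9 / 0.563 = 5.151 ppm.
FC to add: 5.151 − 0.1 = 5.051 mg/L as Cl₂.
Cl₂ equivalent: 5.051 mg/L × 1,090,000 L = 5506 g.
Product at 9.6% available Cl: 5506 / 0.096 = 57,350 g.
Volume: 57,350 g ÷ 1.21 g/mL = 47,400 mL.

47.4 L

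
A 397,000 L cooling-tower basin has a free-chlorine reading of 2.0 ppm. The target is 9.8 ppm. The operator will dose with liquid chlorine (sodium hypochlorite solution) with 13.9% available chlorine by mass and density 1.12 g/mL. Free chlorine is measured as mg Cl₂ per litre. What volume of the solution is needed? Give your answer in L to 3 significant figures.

19.9 L

Chlorine deficit: 9.8 − 2.0 = 7.8 ppm = 7.8 mg/L as Cl₂.
Cl₂ equivalent needed: 7.8 mg/L × 397,000 L = 3,097,000 mg = 3097 g.
Product at 13.9% available chlorine: 3097 / 0.139 = 22,280 g.
Volume at density 1.12 g/mL: 22,280 g ÷ 1.12 g/mL = 19,890 mL.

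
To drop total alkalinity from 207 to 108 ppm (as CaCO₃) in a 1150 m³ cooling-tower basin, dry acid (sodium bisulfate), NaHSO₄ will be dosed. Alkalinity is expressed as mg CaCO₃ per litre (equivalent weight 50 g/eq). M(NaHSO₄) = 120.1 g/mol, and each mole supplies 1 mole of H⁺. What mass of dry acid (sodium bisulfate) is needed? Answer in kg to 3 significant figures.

273 kg

Volume: 1150 m³ = 1,150,000 L.
Alkalinity to neutralize: (207 − 108) = 99 mg/L as CaCO₃ × 1,150,000 L = 113,800 g as CaCO₃.
Equivalents of H⁺ required: 113,800 ÷ 50 g/eq = 2277 eq = 2277 mol NaHSO₄.
Mass of NaHSO₄: 2277 × 120.1 = 273,500 g.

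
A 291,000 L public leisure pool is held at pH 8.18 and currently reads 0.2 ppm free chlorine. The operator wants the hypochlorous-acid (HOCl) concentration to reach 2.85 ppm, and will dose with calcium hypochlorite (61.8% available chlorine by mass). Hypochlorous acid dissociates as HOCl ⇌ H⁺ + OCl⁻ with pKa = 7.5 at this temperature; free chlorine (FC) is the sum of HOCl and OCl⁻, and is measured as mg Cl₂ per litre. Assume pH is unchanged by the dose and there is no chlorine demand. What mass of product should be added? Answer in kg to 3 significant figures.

7.67 kg

[OCl⁻]/[HOCl] = 10^(pH − pKa) = 10^(8.18 − 7.5) = 4.786; fraction as HOCl = 1/(1 + 4.786) = 0.1728.
Free chlorine required for 2.85 ppm HOCl: 2.85 / 0.1728 = 16.49 ppm.
FC to add: 16.49 − 0.2 = 16.29 mg/L as Cl₂.
Cl₂ equivalent: 16.29 mg/L × 291,000 L = 4741 g.
Product at 61.8% available Cl: 4741 / 0.618 = 7671 g.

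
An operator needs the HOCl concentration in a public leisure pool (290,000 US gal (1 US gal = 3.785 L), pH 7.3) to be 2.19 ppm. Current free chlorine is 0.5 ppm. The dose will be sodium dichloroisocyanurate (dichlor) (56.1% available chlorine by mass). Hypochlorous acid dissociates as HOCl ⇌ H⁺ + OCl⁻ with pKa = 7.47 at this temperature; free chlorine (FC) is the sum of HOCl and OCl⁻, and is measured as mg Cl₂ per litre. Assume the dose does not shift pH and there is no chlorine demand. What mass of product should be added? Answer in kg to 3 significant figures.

6.20 kg

Volume: 290,000 US gal × 3.785 L/gal = 1,097,650 L.
[OCl⁻]/[HOCl] = 10^(pH − pKa) = 10^(7.3 − 7.47) = 0.6761; fraction as HOCl = 1/(1 + 0.6761) = 0.5966.
Free chlorine required for 2.19 ppm HOCl: 2.19 / 0.5966 = 3.671 ppm.
FC to add: 3.671 − 0.5 = 3.171 mg/L as Cl₂.
Cl₂ equivalent: 3.171 mg/L × 1,097,650 L = 3480 g.
Product at 56.1% available Cl: 3480 / 0.561 = 6204 g.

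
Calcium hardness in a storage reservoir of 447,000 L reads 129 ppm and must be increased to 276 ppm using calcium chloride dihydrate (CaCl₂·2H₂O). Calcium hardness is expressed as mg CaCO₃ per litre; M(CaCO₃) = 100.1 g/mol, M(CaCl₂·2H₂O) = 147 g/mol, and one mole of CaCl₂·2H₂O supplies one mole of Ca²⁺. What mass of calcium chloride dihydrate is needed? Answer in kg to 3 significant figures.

Hardness to add: (276 − 129) = 147 mg/L as CaCO₃ × 447,000 L = 65,710 g as CaCO₃.
Moles of Ca²⁺ (1 mol Ca²⁺ ≡ 1 mol CaCO₃): 65,710 / 100.1 g/mol = 656.4 mol.
Mass of CaCl₂·2H₂O: 656.4 × 147 = 96,500 g.

96.5 kg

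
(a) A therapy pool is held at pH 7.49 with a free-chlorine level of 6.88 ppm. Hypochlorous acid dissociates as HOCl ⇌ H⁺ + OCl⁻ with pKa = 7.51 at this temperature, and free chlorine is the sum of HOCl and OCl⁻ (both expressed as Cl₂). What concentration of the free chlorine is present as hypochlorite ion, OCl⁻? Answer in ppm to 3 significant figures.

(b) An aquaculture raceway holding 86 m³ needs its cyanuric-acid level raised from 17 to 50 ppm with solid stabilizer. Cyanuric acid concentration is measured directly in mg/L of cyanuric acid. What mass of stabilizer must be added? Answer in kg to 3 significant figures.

(a) 3.36 ppm; (b) 2.84 kg

(a) [OCl⁻]/[HOCl] = 10^(pH − pKa) = 10^(7.49 − 7.51) = 10^-0.02 = 0.955.
(a) Fraction as HOCl = 1 / (1 + 0.955) = 0.5115.
(a) OCl⁻ = (1 − 0.5115) × 6.88 ppm = 3.361 ppm.

(b) Volume: 86 m³ = 86,000 L.
(b) CYA to add: (50 − 17) = 33 mg/L × 86,000 L = 2838 g cyanuric acid.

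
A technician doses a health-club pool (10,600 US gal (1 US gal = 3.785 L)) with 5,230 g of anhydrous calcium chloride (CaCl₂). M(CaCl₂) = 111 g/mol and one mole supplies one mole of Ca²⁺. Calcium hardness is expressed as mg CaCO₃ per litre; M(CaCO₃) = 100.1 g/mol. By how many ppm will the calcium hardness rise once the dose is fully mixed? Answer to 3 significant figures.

118 ppm

Volume: 10,600 US gal × 3.785 L/gal = 40,121 L.
Moles of Ca²⁺: 5,230 g ÷ 111 g/mol = 47.12 mol.
As CaCO₃: 47.12 mol × 100.1 g/mol = 4716 g.
Rise: 4716 g / 40,121 L × 1000 = 117.6 mg/L.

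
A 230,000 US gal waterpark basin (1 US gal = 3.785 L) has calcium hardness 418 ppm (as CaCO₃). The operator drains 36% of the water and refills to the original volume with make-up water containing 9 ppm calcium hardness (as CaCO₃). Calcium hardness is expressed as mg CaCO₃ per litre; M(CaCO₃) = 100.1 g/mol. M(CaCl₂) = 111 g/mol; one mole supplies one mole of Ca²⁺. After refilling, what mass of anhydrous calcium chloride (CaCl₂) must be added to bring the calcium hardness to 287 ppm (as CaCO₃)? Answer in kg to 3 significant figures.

Volume: 230,000 US gal × 3.785 L/gal = 870,550 L.
After draining 36% and refilling: 418 × 0.64 + 9 × 0.36 = 270.76 ppm.
Deficit to target: 287 − 270.76 = 16.24 mg/L.
As CaCO₃: 16.24 mg/L × 870,550 L = 14,140 g; ÷ 100.1 = 141.2 mol Ca²⁺.
Mass: 141.2 × 111 = 15,680 g.

15.7 kg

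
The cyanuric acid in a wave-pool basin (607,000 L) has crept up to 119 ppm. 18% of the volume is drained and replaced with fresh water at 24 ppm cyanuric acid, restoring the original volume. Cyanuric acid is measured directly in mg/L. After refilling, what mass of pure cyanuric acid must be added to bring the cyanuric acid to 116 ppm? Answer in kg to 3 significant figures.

8.56 kg

After draining 18% and refilling: 119 × 0.82 + 24 × 0.18 = 101.9 ppm.
Deficit to target: 116 − 101.9 = 14.1 mg/L.
Mass: 14.1 mg/L × 607,000 L = 8559 g cyanuric acid.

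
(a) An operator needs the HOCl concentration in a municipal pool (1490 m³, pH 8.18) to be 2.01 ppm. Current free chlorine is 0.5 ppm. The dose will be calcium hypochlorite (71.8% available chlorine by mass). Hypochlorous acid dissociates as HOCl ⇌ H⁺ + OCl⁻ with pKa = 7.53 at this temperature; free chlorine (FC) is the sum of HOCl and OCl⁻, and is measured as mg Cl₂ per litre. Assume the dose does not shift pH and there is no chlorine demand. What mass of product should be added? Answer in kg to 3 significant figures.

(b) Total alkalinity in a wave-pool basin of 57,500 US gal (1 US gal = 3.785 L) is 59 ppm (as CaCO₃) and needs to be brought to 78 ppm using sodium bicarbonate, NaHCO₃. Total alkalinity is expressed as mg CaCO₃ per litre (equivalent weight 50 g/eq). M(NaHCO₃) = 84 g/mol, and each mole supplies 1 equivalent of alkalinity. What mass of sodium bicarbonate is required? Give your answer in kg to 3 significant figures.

(a) 21.8 kg; (b) 6.95 kg

(a) Volume: 1490 m³ = 1,490,000 L.
(a) [OCl⁻]/[HOCl] = 10^(pH − pKa) = 10^(8.18 − 7.53) = 4.467; fraction as HOCl = 1/(1 + 4.467) = 0.1829.
(a) Free chlorine required for 2.01 ppm HOCl: 2.01 / 0.1829 = 10.99 ppm.
(a) FC to add: 10.99 − 0.5 = 10.49 mg/L as Cl₂.
(a) Cl₂ equivalent: 10.49 mg/L × 1,490,000 L = 15,630 g.
(a) Product at 71.8% available Cl: 15,630 / 0.718 = 21,770 g.

(b) Volume: 57,500 US gal × 3.785 L/gal = 217,638 L.
(b) Alkalinity to add: (78 − 59) = 19 mg/L as CaCO₃ × 217,638 L = 4135 g as CaCO₃.
(b) Equivalents: 4135 g ÷ 50 g/eq = 82.7 eq.
(b) NaHCO₃ supplies 1 eq per mole → 82.7 mol.
(b) Mass: 82.7 mol × 84 g/mol = 6947 g.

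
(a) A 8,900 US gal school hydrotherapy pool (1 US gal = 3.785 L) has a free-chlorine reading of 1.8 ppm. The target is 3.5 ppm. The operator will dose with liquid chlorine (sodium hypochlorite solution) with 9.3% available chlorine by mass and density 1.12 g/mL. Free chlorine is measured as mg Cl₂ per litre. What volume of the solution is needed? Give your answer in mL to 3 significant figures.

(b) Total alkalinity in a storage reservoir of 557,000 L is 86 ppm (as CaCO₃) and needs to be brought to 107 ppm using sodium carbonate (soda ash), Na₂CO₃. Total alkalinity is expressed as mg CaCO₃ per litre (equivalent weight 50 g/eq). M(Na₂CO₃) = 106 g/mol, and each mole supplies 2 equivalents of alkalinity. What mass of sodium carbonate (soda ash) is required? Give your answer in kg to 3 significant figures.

(a) 550 mL; (b) 12.4 kg

(a) Volume: 8,900 US gal × 3.785 L/gal = 33,686 L.
(a) Chlorine deficit: 3.5 − 1.8 = 1.7 ppm = 1.7 mg/L as Cl₂.
(a) Cl₂ equivalent needed: 1.7 mg/L × 33,686 L = 57,270 mg = 57.27 g.
(a) Product at 9.3% available chlorine: 57.27 / 0.093 = 615.8 g.
(a) Volume at density 1.12 g/mL: 615.8 g ÷ 1.12 g/mL = 549.8 mL.

(b) Alkalinity to add: (107 − 86) = 21 mg/L as CaCO₃ × 557,000 L = 11,700 g as CaCO₃.
(b) Equivalents: 11,700 g ÷ 50 g/eq = 233.9 eq.
(b) Each mole of Na₂CO₃ supplies 2 eq, so 233.9 / 2 = 117 mol.
(b) Mass: 117 mol × 106 g/mol = 12,400 g.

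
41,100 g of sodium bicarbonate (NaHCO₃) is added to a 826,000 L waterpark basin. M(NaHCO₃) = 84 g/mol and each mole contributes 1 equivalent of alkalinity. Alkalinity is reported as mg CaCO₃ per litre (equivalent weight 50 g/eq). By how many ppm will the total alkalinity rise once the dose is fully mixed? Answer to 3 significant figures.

29.6 ppm

Moles of NaHCO₃: 41,100 g ÷ 84 g/mol = 489.3 mol → 489.3 eq of alkalinity.
As CaCO₃: 489.3 eq × 50 g/eq = 24,460 g.
Rise: 24,460 g / 826,000 L × 1000 = 29.62 mg/L.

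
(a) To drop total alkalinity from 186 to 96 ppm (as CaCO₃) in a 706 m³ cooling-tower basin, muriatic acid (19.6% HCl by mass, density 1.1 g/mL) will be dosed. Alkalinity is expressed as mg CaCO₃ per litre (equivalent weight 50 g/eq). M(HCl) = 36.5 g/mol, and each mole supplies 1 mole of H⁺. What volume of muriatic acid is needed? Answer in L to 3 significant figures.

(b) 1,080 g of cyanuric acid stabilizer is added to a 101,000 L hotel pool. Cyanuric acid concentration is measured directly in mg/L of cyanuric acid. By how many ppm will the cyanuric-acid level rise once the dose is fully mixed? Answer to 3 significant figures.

(a) Volume: 706 m³ = 706,000 L.
(a) Alkalinity to neutralize: (186 − 96) = 90 mg/L as CaCO₃ × 706,000 L = 63,540 g as CaCO₃.
(a) Equivalents of H⁺ required: 63,540 ÷ 50 g/eq = 1271 eq = 1271 mol HCl.
(a) Mass of HCl: 1271 × 36.5 = 46,380 g.
(a) Mass of 19.6% solution: 46,380 / 0.196 = 236,700 g.
(a) Volume: 236,700 g ÷ 1.1 g/mL = 215,100 mL.

(b) Rise: 1,080 g / 101,000 L × 1000 = 10.69 mg/L.

(a) 215 L; (b) 10.7 ppm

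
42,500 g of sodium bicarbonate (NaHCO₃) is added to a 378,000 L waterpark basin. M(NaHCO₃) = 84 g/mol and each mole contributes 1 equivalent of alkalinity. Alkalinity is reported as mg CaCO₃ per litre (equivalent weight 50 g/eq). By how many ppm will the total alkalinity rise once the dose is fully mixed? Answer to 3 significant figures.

Moles of NaHCO₃: 42,500 g ÷ 84 g/mol = 506 mol → 506 eq of alkalinity.
As CaCO₃: 506 eq × 50 g/eq = 25,300 g.
Rise: 25,300 g / 378,000 L × 1000 = 66.92 mg/L.

66.9 ppm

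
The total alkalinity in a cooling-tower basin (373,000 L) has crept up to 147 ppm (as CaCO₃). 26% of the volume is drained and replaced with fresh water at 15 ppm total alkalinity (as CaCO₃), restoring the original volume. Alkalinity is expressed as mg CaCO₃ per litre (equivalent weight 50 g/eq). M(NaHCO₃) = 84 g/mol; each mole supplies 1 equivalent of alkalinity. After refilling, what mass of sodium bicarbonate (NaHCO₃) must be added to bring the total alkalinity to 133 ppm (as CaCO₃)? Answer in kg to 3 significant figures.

After draining 26% and refilling: 147 × 0.74 + 15 × 0.26 = 112.68 ppm.
Deficit to target: 133 − 112.68 = 20.32 mg/L.
As CaCO₃: 20.32 mg/L × 373,000 L = 7579 g; ÷ 50 g/eq ÷ 1 = 151.6 mol NaHCO₃.
Mass: 151.6 × 84 = 12,730 g.

12.7 kg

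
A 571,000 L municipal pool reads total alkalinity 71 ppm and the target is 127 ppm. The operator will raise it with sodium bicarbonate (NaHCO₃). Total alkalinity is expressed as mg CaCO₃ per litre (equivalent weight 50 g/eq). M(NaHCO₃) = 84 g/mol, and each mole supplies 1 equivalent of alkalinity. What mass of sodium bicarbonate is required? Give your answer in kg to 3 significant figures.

Alkalinity to add: (127 − 71) = 56 mg/L as CaCO₃ × 571,000 L = 31,980 g as CaCO₃.
Equivalents: 31,980 g ÷ 50 g/eq = 639.5 eq.
NaHCO₃ supplies 1 eq per mole → 639.5 mol.
Mass: 639.5 mol × 84 g/mol = 53,720 g.

53.7 kg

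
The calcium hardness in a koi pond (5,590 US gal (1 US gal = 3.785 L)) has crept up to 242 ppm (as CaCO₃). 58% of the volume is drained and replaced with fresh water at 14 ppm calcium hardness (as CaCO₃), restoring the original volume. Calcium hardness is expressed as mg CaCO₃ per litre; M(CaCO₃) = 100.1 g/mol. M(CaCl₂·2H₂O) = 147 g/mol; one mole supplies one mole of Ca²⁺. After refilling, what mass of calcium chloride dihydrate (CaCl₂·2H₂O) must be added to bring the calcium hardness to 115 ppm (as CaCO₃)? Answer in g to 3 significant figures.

163 g

Volume: 5,590 US gal × 3.785 L/gal = 21,158 L.
After draining 58% and refilling: 242 × 0.42 + 14 × 0.58 = 109.76 ppm.
Deficit to target: 115 − 109.76 = 5.24 mg/L.
As CaCO₃: 5.24 mg/L × 21,158 L = 110.9 g; ÷ 100.1 = 1.108 mol Ca²⁺.
Mass: 1.108 × 147 = 162.8 g.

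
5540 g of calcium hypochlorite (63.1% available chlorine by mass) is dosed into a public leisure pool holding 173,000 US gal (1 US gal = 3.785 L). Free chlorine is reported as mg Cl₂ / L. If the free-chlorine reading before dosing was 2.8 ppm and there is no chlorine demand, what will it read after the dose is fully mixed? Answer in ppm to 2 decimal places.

Volume: 173,000 US gal × 3.785 L/gal = 654,805 L.
Available chlorine delivered: 5540 g × 0.631 = 3496 g as Cl₂.
Concentration rise: 3496 g / 654,805 L = 5.339 mg/L = 5.34 ppm.
Final FC: 2.8 + 5.34 = 8.14 ppm.

8.14 ppm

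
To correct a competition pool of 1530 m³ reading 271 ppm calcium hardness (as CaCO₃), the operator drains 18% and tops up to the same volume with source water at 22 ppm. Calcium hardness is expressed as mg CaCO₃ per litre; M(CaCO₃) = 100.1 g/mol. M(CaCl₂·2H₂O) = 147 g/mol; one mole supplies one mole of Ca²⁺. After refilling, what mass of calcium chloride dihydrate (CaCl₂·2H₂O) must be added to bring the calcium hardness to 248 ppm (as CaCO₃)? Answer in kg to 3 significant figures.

Volume: 1530 m³ = 1,530,000 L.
After draining 18% and refilling: 271 × 0.82 + 22 × 0.18 = 226.18 ppm.
Deficit to target: 248 − 226.18 = 21.82 mg/L.
As CaCO₃: 21.82 mg/L × 1,530,000 L = 33,380 g; ÷ 100.1 = 333.5 mol Ca²⁺.
Mass: 333.5 × 147 = 49,030 g.

49.0 kg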